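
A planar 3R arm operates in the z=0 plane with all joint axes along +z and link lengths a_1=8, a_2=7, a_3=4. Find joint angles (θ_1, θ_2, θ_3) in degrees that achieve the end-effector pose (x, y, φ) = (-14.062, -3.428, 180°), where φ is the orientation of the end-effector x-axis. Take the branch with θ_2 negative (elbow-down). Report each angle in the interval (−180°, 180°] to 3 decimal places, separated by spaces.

-120.000 -90.003 30.002

wrist centre = target − a_3·(cos φ, sin φ) = (-10.0620, -3.4280)
cos θ_2 = (112.9950−8²−7²)/(2·8·7) = -0.0000; θ_2 = -90.0025° (elbow-down)
β = atan2(-3.4280,-10.0620) = -161.1867°; ψ = atan2(-7.0000,7.9997) = -41.1870°
θ_1 = β − ψ = -119.9996°
θ_3 = φ − θ_1 − θ_2 = 30.0022° (wrapped to (-180°,180°])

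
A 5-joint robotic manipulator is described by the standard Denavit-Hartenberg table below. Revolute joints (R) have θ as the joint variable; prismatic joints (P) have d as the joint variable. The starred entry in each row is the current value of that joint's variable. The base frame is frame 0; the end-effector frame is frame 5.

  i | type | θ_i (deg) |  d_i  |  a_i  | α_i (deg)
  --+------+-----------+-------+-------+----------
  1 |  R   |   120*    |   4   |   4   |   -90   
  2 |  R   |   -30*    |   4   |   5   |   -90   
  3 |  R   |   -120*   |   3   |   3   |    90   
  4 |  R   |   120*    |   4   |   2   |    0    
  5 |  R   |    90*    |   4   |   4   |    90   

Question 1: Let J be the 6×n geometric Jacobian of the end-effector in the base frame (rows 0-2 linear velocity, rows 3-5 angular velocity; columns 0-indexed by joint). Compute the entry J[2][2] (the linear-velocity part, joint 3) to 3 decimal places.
axis z_2 = (-0.2500,0.4330,-0.8660); lever o_n−o_2 = (6.5622,-0.8301,-5.4641)
cross product → J_v[:, 2] = (-3.0849,-7.0490,-2.6340)
J_ω[:, 2] = z_2
entry J[2][2] = -2.6340

-2.634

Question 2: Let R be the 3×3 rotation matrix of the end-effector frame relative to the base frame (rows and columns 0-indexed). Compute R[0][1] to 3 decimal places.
0.808

End-effector y-axis (col 1 of R) = (0.8080,-0.3995,-0.4330)
R[0][1] = 0.8080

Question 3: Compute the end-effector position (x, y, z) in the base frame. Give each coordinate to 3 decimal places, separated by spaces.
after link 1: o_1 = (-2.0000, 3.4641, 4.0000)
after link 2: o_2 = (-7.6292, 5.2141, 6.5000)
after link 3: o_3 = (-9.9796, 4.0891, 3.1519)
after link 4: o_4 = (-6.6471, 4.0490, 0.1699)
after link 5: o_5 = (-1.0670, 4.3840, 1.0359)

-1.067 4.384 1.036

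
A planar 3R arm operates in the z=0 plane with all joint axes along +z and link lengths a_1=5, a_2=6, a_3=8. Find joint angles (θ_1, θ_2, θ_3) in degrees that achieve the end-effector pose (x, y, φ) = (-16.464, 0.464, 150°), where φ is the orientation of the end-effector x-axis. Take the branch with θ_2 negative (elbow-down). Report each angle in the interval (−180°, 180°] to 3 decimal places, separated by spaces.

-135.004 -44.989 -30.007

wrist centre = target − a_3·(cos φ, sin φ) = (-9.5358, -3.5360)
cos θ_2 = (103.4347−5²−6²)/(2·5·6) = 0.7072; θ_2 = -44.9888° (elbow-down)
β = atan2(-3.5360,-9.5358) = -159.6546°; ψ = atan2(-4.2418,9.2435) = -24.6503°
θ_1 = β − ψ = -135.0043°
θ_3 = φ − θ_1 − θ_2 = -30.0070° (wrapped to (-180°,180°])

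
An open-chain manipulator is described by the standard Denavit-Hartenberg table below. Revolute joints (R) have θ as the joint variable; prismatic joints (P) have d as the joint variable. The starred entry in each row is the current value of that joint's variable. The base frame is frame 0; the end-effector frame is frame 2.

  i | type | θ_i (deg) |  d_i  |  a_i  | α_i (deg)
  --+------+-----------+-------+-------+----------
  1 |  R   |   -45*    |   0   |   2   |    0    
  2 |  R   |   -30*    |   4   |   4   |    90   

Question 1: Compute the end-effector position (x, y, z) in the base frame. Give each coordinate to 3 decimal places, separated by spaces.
after link 1: o_1 = (1.4142, -1.4142, 0.0000)
after link 2: o_2 = (2.4495, -5.2779, 4.0000)

2.449 -5.278 4.000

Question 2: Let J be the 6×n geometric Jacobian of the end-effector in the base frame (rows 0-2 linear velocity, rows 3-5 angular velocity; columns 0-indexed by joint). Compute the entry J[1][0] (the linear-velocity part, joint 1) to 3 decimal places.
axis z_0 = ẑ; lever o_n−o_0 = (2.4495,-5.2779,4.0000)
cross product → J_v[:, 0] = (5.2779,2.4495,-0.0000)
J_ω[:, 0] = z_0
entry J[1][0] = 2.4495

2.449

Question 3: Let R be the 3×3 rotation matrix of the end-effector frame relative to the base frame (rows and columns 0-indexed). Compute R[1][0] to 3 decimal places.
-0.966

End-effector x-axis (col 0 of R) = (0.2588,-0.9659,0.0000)
R[1][0] = -0.9659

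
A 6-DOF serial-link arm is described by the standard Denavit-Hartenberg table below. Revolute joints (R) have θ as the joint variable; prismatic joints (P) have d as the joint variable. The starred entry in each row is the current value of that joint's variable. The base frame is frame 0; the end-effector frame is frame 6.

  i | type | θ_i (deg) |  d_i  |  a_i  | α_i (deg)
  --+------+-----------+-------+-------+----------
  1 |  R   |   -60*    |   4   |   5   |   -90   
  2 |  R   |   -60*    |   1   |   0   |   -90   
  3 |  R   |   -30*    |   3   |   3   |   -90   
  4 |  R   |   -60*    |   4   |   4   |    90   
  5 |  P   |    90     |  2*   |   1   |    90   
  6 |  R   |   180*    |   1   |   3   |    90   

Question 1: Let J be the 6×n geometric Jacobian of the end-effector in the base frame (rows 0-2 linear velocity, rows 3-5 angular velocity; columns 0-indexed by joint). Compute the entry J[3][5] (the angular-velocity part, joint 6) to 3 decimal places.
0.700

axis z_5 = (0.6998,-0.7120,-0.0580); lever o_n−o_5 = (2.5748,1.2365,-1.3571)
cross product → J_v[:, 5] = (1.0380,0.8002,2.6986)
J_ω[:, 5] = z_5
entry J[3][5] = 0.6998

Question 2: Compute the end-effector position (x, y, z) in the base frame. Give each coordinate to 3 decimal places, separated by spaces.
8.170 -11.848 3.527

after link 1: o_1 = (2.5000, -4.3301, 4.0000)
after link 2: o_2 = (3.3660, -3.8301, 4.0000)
after link 3: o_3 = (6.6136, -6.4551, 4.7500)
after link 4: o_4 = (6.9127, -11.9013, 6.2500)
after link 5: o_5 = (5.5957, -13.0843, 4.8840)
after link 6: o_6 = (8.1704, -11.8478, 3.5269)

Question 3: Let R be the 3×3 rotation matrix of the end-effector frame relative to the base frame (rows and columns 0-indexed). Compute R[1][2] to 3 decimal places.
-0.267

End-effector z-axis (col 2 of R) = (-0.3460,-0.2667,-0.8995)
R[1][2] = -0.2667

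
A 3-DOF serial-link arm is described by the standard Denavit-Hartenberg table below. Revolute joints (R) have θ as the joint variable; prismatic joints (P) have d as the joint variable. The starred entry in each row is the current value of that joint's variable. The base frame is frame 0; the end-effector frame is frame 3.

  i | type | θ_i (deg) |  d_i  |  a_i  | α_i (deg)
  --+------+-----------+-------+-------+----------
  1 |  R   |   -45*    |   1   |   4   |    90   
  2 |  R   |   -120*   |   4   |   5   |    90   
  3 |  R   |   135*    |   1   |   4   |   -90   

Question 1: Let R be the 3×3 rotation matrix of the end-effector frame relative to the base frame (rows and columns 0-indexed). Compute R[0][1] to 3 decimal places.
0.612

End-effector y-axis (col 1 of R) = (0.6124,-0.6124,-0.5000)
R[0][1] = 0.6124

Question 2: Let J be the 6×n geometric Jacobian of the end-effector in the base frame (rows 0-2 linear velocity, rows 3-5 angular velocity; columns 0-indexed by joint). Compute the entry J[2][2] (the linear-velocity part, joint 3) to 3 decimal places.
2.449

axis z_2 = (-0.6124,0.6124,0.5000); lever o_n−o_2 = (-1.6124,-2.3876,2.9495)
cross product → J_v[:, 2] = (3.0000,1.0000,2.4495)
J_ω[:, 2] = z_2
entry J[2][2] = 2.4495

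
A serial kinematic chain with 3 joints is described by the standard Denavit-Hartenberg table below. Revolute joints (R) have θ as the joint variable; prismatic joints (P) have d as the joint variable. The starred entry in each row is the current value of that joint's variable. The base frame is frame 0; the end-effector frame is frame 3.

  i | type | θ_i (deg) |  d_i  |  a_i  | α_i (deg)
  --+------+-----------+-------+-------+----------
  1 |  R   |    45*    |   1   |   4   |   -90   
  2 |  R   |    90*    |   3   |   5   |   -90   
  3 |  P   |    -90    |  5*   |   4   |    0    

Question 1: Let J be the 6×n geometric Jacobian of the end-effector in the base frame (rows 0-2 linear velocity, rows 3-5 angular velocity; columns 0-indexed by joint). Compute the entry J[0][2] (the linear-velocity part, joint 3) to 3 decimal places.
prismatic axis z_2 = (-0.7071,-0.7071,-0.0000)
J_v[:, 2] = z_2; J_ω[:, 2] = (0,0,0)
entry J[0][2] = -0.7071

-0.707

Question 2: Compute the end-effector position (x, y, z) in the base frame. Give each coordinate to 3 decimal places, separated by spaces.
-5.657 4.243 -4.000

after link 1: o_1 = (2.8284, 2.8284, 1.0000)
after link 2: o_2 = (0.7071, 4.9497, -4.0000)
after link 3: o_3 = (-5.6569, 4.2426, -4.0000)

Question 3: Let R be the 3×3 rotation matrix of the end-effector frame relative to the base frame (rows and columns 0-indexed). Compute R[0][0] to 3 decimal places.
End-effector x-axis (col 0 of R) = (-0.7071,0.7071,0.0000)
R[0][0] = -0.7071

-0.707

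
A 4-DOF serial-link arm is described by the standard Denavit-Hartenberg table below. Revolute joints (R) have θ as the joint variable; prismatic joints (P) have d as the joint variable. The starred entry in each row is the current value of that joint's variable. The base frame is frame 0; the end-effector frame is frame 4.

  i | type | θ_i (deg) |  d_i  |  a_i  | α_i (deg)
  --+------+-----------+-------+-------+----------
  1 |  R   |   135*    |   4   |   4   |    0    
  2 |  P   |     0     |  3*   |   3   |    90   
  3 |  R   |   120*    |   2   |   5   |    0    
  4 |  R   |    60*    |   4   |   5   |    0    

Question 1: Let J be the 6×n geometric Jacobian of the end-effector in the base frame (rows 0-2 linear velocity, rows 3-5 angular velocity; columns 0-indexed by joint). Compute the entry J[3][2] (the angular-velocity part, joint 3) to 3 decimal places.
0.707

axis z_2 = (0.7071,0.7071,0.0000); lever o_n−o_2 = (9.5459,-1.0607,4.3301)
cross product → J_v[:, 2] = (3.0619,-3.0619,-7.5000)
J_ω[:, 2] = z_2
entry J[3][2] = 0.7071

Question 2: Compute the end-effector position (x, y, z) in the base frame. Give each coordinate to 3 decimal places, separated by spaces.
4.596 3.889 11.330

after link 1: o_1 = (-2.8284, 2.8284, 4.0000)
after link 2: o_2 = (-4.9497, 4.9497, 7.0000)
after link 3: o_3 = (-1.7678, 4.5962, 11.3301)
after link 4: o_4 = (4.5962, 3.8891, 11.3301)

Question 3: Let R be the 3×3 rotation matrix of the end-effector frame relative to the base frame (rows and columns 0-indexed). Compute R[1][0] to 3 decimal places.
End-effector x-axis (col 0 of R) = (0.7071,-0.7071,0.0000)
R[1][0] = -0.7071

-0.707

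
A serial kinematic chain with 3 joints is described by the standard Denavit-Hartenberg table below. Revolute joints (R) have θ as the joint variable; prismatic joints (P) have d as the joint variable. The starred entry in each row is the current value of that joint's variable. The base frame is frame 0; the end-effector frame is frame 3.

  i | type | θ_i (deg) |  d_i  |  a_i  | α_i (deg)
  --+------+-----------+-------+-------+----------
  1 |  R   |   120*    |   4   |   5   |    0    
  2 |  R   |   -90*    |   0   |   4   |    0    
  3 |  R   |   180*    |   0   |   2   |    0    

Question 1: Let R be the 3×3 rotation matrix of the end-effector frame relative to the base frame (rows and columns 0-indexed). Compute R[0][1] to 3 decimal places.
0.500

End-effector y-axis (col 1 of R) = (0.5000,-0.8660,0.0000)
R[0][1] = 0.5000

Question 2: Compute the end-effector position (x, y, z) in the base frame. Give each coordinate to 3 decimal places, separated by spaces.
after link 1: o_1 = (-2.5000, 4.3301, 4.0000)
after link 2: o_2 = (0.9641, 6.3301, 4.0000)
after link 3: o_3 = (-0.7679, 5.3301, 4.0000)

-0.768 5.330 4.000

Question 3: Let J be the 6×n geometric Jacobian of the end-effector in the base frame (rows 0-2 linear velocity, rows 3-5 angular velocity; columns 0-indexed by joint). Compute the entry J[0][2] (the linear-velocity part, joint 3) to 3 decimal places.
axis z_2 = (0.0000,0.0000,1.0000); lever o_n−o_2 = (-1.7321,-1.0000,0.0000)
cross product → J_v[:, 2] = (1.0000,-1.7321,0.0000)
J_ω[:, 2] = z_2
entry J[0][2] = 1.0000

1.000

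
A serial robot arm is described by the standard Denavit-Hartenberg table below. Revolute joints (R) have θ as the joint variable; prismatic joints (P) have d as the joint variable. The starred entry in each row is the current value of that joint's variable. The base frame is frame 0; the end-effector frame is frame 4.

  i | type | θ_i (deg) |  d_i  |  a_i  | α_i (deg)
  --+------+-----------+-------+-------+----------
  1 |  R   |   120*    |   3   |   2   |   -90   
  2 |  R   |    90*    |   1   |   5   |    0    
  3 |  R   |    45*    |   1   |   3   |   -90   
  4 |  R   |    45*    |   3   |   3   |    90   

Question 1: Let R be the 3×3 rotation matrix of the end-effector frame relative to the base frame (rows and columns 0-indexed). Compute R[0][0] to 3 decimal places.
0.862

End-effector x-axis (col 0 of R) = (0.8624,-0.0795,-0.5000)
R[0][0] = 0.8624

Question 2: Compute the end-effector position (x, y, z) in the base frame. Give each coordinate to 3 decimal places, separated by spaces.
after link 1: o_1 = (-1.0000, 1.7321, 3.0000)
after link 2: o_2 = (-1.8660, 1.2321, -2.0000)
after link 3: o_3 = (-1.6714, -1.1051, -4.1213)
after link 4: o_4 = (1.9764, -3.1806, -3.5000)

1.976 -3.181 -3.500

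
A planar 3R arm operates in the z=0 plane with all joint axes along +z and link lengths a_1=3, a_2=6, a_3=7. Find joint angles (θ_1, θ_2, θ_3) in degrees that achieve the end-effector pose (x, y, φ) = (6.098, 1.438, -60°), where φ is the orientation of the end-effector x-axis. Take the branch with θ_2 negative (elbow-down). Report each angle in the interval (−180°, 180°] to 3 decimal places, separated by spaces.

wrist centre = target − a_3·(cos φ, sin φ) = (2.5980, 7.5002)
cos θ_2 = (63.0023−3²−6²)/(2·3·6) = 0.5001; θ_2 = -59.9958° (elbow-down)
β = atan2(7.5002,2.5980) = 70.8943°; ψ = atan2(-5.1959,6.0004) = -40.8904°
θ_1 = β − ψ = 111.7847°
θ_3 = φ − θ_1 − θ_2 = -111.7889° (wrapped to (-180°,180°])

111.785 -59.996 -111.789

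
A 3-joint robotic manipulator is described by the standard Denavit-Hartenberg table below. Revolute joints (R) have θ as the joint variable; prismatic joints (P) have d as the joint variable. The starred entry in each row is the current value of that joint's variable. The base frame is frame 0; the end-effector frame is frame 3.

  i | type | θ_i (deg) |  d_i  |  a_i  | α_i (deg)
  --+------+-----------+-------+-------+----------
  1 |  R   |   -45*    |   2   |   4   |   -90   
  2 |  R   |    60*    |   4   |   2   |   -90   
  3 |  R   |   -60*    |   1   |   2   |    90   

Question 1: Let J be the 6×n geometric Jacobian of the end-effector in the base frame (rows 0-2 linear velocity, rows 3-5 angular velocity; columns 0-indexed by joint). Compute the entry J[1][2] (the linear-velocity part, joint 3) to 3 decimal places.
axis z_2 = (-0.6124,0.6124,-0.5000); lever o_n−o_2 = (0.9659,1.4836,-1.3660)
cross product → J_v[:, 2] = (-0.0947,-1.3195,-1.5000)
J_ω[:, 2] = z_2
entry J[1][2] = -1.3195

-1.319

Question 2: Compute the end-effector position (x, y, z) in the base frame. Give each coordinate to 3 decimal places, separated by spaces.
7.330 0.776 -1.098

after link 1: o_1 = (2.8284, -2.8284, 2.0000)
after link 2: o_2 = (6.3640, -0.7071, 0.2679)
after link 3: o_3 = (7.3299, 0.7765, -1.0981)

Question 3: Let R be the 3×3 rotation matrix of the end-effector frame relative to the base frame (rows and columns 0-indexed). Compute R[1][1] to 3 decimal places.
0.612

End-effector y-axis (col 1 of R) = (-0.6124,0.6124,-0.5000)
R[1][1] = 0.6124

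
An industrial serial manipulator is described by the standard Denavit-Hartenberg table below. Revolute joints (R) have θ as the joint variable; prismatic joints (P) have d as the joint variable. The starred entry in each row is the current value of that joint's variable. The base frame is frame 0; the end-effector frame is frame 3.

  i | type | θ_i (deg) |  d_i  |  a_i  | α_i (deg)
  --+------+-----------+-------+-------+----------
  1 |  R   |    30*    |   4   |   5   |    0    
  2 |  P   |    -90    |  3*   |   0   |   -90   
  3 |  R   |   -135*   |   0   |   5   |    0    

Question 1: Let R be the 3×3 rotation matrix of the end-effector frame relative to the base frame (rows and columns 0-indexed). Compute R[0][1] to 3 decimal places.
0.354

End-effector y-axis (col 1 of R) = (0.3536,-0.6124,0.7071)
R[0][1] = 0.3536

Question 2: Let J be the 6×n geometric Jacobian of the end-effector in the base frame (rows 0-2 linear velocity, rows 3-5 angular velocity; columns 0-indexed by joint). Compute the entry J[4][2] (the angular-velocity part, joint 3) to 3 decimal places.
0.500

axis z_2 = (0.8660,0.5000,0.0000); lever o_n−o_2 = (-1.7678,3.0619,3.5355)
cross product → J_v[:, 2] = (1.7678,-3.0619,3.5355)
J_ω[:, 2] = z_2
entry J[4][2] = 0.5000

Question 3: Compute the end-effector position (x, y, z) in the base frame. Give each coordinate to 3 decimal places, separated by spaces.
2.562 5.562 10.536

after link 1: o_1 = (4.3301, 2.5000, 4.0000)
after link 2: o_2 = (4.3301, 2.5000, 7.0000)
after link 3: o_3 = (2.5624, 5.5619, 10.5355)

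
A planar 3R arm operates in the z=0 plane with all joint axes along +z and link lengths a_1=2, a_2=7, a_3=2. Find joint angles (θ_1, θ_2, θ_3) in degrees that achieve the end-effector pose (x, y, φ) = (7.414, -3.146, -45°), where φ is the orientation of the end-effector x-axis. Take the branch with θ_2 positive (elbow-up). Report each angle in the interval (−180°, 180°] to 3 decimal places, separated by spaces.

wrist centre = target − a_3·(cos φ, sin φ) = (5.9998, -1.7318)
cos θ_2 = (38.9965−2²−7²)/(2·2·7) = -0.5001; θ_2 = 120.0082° (elbow-up)
β = atan2(-1.7318,5.9998) = -16.1003°; ψ = atan2(6.0617,-1.5009) = 103.9067°
θ_1 = β − ψ = -120.0071°
θ_3 = φ − θ_1 − θ_2 = -45.0012° (wrapped to (-180°,180°])

-120.007 120.008 -45.001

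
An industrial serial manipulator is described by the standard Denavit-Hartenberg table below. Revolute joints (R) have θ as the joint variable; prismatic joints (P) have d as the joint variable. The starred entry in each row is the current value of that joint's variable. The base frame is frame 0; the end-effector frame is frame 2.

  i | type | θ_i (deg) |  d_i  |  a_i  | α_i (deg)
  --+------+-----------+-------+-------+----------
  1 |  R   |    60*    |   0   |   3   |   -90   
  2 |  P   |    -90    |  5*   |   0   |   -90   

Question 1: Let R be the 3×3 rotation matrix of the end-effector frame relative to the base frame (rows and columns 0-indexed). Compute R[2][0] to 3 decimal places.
1.000

End-effector x-axis (col 0 of R) = (0.0000,0.0000,1.0000)
R[2][0] = 1.0000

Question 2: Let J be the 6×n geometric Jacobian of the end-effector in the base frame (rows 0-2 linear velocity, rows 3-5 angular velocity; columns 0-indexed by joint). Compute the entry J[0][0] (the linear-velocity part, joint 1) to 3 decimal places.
axis z_0 = ẑ; lever o_n−o_0 = (-2.8301,5.0981,0.0000)
cross product → J_v[:, 0] = (-5.0981,-2.8301,0.0000)
J_ω[:, 0] = z_0
entry J[0][0] = -5.0981

-5.098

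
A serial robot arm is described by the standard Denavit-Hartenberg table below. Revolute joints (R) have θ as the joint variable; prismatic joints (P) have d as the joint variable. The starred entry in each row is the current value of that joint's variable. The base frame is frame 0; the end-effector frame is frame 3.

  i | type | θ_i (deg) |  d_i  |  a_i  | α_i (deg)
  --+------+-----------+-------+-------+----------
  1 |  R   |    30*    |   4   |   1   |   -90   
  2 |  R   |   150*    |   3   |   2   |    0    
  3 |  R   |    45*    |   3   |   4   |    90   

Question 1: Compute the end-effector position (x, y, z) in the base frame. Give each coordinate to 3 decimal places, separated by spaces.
after link 1: o_1 = (0.8660, 0.5000, 4.0000)
after link 2: o_2 = (-2.1340, 2.2321, 3.0000)
after link 3: o_3 = (-6.9800, 2.8983, 4.0353)

-6.980 2.898 4.035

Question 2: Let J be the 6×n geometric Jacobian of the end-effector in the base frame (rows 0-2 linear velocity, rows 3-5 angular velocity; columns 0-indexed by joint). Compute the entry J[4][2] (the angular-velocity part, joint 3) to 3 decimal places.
axis z_2 = (-0.5000,0.8660,0.0000); lever o_n−o_2 = (-4.8461,0.6662,1.0353)
cross product → J_v[:, 2] = (0.8966,0.5176,3.8637)
J_ω[:, 2] = z_2
entry J[4][2] = 0.8660

0.866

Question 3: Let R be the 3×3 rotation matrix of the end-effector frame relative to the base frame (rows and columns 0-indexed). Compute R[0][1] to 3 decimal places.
-0.500

End-effector y-axis (col 1 of R) = (-0.5000,0.8660,0.0000)
R[0][1] = -0.5000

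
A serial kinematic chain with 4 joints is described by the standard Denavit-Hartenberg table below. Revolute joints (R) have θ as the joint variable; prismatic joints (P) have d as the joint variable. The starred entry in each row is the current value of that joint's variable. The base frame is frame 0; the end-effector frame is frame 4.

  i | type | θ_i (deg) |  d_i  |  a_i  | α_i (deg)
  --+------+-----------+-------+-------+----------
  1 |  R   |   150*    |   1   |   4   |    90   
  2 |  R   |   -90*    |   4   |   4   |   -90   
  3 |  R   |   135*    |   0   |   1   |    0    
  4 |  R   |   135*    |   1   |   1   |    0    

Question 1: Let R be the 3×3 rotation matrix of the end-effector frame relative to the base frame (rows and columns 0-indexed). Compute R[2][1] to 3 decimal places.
-1.000

End-effector y-axis (col 1 of R) = (0.0000,0.0000,-1.0000)
R[2][1] = -1.0000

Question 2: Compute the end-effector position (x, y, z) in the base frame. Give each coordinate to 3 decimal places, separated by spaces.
after link 1: o_1 = (-3.4641, 2.0000, 1.0000)
after link 2: o_2 = (-1.4641, 5.4641, -3.0000)
after link 3: o_3 = (-1.8177, 4.8517, -2.2929)
after link 4: o_4 = (-2.1837, 6.2178, -2.2929)

-2.184 6.218 -2.293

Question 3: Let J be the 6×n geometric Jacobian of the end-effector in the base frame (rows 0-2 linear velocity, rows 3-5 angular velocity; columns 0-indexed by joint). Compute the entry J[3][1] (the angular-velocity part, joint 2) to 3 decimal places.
axis z_1 = (0.5000,0.8660,0.0000); lever o_n−o_1 = (1.2804,4.2178,-3.2929)
cross product → J_v[:, 1] = (-2.8517,1.6464,1.0000)
J_ω[:, 1] = z_1
entry J[3][1] = 0.5000

0.500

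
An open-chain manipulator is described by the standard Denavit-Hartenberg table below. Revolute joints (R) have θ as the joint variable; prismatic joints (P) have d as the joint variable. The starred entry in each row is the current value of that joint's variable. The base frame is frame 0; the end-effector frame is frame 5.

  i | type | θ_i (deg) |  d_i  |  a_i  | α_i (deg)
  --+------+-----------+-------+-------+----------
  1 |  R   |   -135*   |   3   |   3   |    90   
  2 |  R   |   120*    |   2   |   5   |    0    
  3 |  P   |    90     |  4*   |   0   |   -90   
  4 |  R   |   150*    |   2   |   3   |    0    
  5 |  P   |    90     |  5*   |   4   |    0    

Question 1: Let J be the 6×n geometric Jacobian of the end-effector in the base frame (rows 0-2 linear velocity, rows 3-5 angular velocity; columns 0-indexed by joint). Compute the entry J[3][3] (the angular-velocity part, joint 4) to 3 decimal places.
axis z_3 = (-0.3536,-0.3536,-0.8660); lever o_n−o_3 = (-6.6794,-3.9018,-3.7631)
cross product → J_v[:, 3] = (-2.0486,4.4541,-0.9821)
J_ω[:, 3] = z_3
entry J[3][3] = -0.3536

-0.354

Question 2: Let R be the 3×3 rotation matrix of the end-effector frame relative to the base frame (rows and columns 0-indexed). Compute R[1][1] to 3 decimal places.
0.884

End-effector y-axis (col 1 of R) = (0.1768,0.8839,-0.4330)
R[1][1] = 0.8839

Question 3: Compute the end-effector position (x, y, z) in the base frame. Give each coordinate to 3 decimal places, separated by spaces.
after link 1: o_1 = (-2.1213, -2.1213, 3.0000)
after link 2: o_2 = (-1.7678, 1.0607, 7.3301)
after link 3: o_3 = (-4.5962, 3.8891, 7.3301)
after link 4: o_4 = (-5.8336, 0.5303, 6.8971)
after link 5: o_5 = (-11.2756, -0.0127, 3.5670)

-11.276 -0.013 3.567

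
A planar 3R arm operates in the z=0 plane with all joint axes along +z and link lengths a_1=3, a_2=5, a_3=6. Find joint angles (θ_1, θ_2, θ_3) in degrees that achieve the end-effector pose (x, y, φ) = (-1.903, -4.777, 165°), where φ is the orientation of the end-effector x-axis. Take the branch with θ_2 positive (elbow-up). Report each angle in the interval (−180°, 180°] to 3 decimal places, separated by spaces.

wrist centre = target − a_3·(cos φ, sin φ) = (3.8926, -6.3299)
cos θ_2 = (55.2198−3²−5²)/(2·3·5) = 0.7073; θ_2 = 44.9822° (elbow-up)
β = atan2(-6.3299,3.8926) = -58.4107°; ψ = atan2(3.5344,6.5366) = 28.4006°
θ_1 = β − ψ = -86.8113°
θ_3 = φ − θ_1 − θ_2 = -153.1708° (wrapped to (-180°,180°])

-86.811 44.982 -153.171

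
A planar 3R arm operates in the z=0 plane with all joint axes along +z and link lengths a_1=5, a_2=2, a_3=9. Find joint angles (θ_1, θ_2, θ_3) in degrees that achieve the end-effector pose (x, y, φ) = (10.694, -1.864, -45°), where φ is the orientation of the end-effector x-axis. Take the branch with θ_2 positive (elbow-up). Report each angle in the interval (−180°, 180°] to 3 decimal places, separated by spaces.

29.999 60.004 -135.003

wrist centre = target − a_3·(cos φ, sin φ) = (4.3300, 4.5000)
cos θ_2 = (38.9989−5²−2²)/(2·5·2) = 0.4999; θ_2 = 60.0037° (elbow-up)
β = atan2(4.5000,4.3300) = 46.1024°; ψ = atan2(1.7321,5.9999) = 16.1030°
θ_1 = β − ψ = 29.9995°
θ_3 = φ − θ_1 − θ_2 = -135.0032° (wrapped to (-180°,180°])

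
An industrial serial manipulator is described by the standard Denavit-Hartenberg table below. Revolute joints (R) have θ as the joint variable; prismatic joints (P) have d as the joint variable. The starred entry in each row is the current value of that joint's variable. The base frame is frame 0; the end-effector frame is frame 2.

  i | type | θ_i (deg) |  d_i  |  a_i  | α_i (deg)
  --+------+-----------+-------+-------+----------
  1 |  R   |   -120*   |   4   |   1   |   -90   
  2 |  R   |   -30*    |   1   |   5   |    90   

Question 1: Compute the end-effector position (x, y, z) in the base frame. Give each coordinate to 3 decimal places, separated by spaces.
after link 1: o_1 = (-0.5000, -0.8660, 4.0000)
after link 2: o_2 = (-1.7990, -5.1160, 6.5000)

-1.799 -5.116 6.500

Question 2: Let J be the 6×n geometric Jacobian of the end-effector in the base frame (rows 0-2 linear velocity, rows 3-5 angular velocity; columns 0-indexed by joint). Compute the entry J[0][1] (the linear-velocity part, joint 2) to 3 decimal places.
axis z_1 = (0.8660,-0.5000,0.0000); lever o_n−o_1 = (-1.2990,-4.2500,2.5000)
cross product → J_v[:, 1] = (-1.2500,-2.1651,-4.3301)
J_ω[:, 1] = z_1
entry J[0][1] = -1.2500

-1.250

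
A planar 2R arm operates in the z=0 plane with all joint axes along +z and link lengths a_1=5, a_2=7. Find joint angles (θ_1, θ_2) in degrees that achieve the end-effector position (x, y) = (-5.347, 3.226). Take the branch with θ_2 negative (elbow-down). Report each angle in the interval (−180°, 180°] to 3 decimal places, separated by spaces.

cos θ_2 = (38.9975−5²−7²)/(2·5·7) = -0.5000; θ_2 = -120.0024° (elbow-down)
β = atan2(3.2260,-5.3470) = 148.8962°; ψ = atan2(-6.0620,1.4997) = -76.1040°
θ_1 = β − ψ = 225.0002°

-135.000 -120.002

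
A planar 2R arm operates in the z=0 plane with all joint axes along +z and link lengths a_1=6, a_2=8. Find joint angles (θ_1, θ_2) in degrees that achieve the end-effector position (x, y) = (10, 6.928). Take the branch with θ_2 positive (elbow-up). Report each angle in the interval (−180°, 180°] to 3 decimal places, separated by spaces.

-0.002 60.002

cos θ_2 = (147.9972−6²−8²)/(2·6·8) = 0.5000; θ_2 = 60.0019° (elbow-up)
β = atan2(6.9280,10.0000) = 34.7142°; ψ = atan2(6.9283,9.9998) = 34.7162°
θ_1 = β − ψ = -0.0019°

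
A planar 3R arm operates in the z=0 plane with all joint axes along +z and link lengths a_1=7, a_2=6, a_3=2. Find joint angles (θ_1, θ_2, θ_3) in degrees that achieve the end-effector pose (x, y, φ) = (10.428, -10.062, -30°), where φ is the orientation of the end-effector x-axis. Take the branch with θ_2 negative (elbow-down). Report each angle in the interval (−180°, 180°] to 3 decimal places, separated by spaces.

-32.357 -30.009 32.367

wrist centre = target − a_3·(cos φ, sin φ) = (8.6959, -9.0620)
cos θ_2 = (157.7394−7²−6²)/(2·7·6) = 0.8659; θ_2 = -30.0092° (elbow-down)
β = atan2(-9.0620,8.6959) = -46.1809°; ψ = atan2(-3.0008,12.1957) = -13.8234°
θ_1 = β − ψ = -32.3574°
θ_3 = φ − θ_1 − θ_2 = 32.3667° (wrapped to (-180°,180°])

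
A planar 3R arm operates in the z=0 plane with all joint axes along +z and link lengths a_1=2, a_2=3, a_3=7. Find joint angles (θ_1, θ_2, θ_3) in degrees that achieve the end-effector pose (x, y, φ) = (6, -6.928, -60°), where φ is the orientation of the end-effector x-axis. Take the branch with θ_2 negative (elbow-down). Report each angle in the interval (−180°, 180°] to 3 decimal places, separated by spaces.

wrist centre = target − a_3·(cos φ, sin φ) = (2.5000, -0.8658)
cos θ_2 = (6.9996−2²−3²)/(2·2·3) = -0.5000; θ_2 = -120.0019° (elbow-down)
β = atan2(-0.8658,2.5000) = -19.1024°; ψ = atan2(-2.5980,0.4999) = -79.1083°
θ_1 = β − ψ = 60.0058°
θ_3 = φ − θ_1 − θ_2 = -0.0039° (wrapped to (-180°,180°])

60.006 -120.002 -0.004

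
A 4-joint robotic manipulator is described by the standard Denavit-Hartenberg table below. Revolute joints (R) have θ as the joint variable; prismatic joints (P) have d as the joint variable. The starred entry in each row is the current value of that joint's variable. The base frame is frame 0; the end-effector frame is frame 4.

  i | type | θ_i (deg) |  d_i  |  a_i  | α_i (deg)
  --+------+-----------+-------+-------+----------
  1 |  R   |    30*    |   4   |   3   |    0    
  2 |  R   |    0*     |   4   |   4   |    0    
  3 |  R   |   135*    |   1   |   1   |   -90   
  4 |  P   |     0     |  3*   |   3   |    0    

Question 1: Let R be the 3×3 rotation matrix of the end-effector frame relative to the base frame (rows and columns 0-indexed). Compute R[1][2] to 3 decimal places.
-0.966

End-effector z-axis (col 2 of R) = (-0.2588,-0.9659,0.0000)
R[1][2] = -0.9659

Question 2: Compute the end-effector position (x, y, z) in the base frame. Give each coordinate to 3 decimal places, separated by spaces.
after link 1: o_1 = (2.5981, 1.5000, 4.0000)
after link 2: o_2 = (6.0622, 3.5000, 8.0000)
after link 3: o_3 = (5.0963, 3.7588, 9.0000)
after link 4: o_4 = (1.4220, 1.6375, 9.0000)

1.422 1.637 9.000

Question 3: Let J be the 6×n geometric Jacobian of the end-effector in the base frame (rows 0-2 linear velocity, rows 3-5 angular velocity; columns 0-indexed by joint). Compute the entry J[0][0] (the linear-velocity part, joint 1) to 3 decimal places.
-1.637

axis z_0 = ẑ; lever o_n−o_0 = (1.4220,1.6375,9.0000)
cross product → J_v[:, 0] = (-1.6375,1.4220,0.0000)
J_ω[:, 0] = z_0
entry J[0][0] = -1.6375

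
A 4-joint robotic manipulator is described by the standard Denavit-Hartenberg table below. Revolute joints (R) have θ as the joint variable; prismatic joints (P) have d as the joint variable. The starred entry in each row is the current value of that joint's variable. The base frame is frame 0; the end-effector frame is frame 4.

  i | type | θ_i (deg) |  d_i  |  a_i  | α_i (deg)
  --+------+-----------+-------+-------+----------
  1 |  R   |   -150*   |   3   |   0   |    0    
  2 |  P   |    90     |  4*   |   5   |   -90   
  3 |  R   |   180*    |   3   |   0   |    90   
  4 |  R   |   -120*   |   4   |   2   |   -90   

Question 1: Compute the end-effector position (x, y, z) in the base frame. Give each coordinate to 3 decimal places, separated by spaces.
4.098 -4.562 3.000

after link 1: o_1 = (0.0000, 0.0000, 3.0000)
after link 2: o_2 = (2.5000, -4.3301, 7.0000)
after link 3: o_3 = (5.0981, -2.8301, 7.0000)
after link 4: o_4 = (4.0981, -4.5622, 3.0000)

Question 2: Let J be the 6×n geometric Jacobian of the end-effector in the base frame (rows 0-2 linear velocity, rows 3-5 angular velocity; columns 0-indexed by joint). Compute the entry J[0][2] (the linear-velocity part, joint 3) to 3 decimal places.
axis z_2 = (0.8660,0.5000,0.0000); lever o_n−o_2 = (1.5981,-0.2321,-4.0000)
cross product → J_v[:, 2] = (-2.0000,3.4641,-1.0000)
J_ω[:, 2] = z_2
entry J[0][2] = -2.0000

-2.000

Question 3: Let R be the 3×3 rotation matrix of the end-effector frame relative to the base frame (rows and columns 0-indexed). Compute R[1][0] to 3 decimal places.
End-effector x-axis (col 0 of R) = (-0.5000,-0.8660,-0.0000)
R[1][0] = -0.8660

-0.866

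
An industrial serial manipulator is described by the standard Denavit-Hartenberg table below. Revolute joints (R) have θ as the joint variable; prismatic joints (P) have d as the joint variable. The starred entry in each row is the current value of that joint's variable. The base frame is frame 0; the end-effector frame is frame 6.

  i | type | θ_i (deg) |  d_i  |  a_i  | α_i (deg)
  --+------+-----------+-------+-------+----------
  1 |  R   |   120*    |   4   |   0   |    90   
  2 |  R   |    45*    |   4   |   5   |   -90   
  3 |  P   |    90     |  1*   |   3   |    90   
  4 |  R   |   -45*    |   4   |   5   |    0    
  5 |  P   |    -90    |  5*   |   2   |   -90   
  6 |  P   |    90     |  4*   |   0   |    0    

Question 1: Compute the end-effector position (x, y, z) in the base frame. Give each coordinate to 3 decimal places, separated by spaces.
after link 1: o_1 = (0.0000, 0.0000, 4.0000)
after link 2: o_2 = (1.6963, 5.0619, 7.5355)
after link 3: o_3 = (-0.5482, 2.9495, 8.2426)
after link 4: o_4 = (-6.2743, 5.7963, 8.5711)
after link 5: o_5 = (-7.3173, 10.4313, 11.1066)
after link 6: o_6 = (-10.7668, 10.7491, 9.1066)

-10.767 10.749 9.107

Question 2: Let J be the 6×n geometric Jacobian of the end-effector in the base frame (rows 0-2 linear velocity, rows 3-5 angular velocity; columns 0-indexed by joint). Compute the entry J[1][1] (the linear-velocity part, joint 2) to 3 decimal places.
-4.422

axis z_1 = (0.8660,0.5000,0.0000); lever o_n−o_1 = (-10.7668,10.7491,5.1066)
cross product → J_v[:, 1] = (2.5533,-4.4224,14.6924)
J_ω[:, 1] = z_1
entry J[1][1] = -4.4224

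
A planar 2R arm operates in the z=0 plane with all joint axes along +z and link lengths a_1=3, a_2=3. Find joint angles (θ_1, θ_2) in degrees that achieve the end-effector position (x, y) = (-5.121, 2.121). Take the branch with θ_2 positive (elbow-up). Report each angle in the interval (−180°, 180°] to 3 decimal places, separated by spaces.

134.991 45.021

cos θ_2 = (30.7233−3²−3²)/(2·3·3) = 0.7068; θ_2 = 45.0209° (elbow-up)
β = atan2(2.1210,-5.1210) = 157.5018°; ψ = atan2(2.1221,5.1205) = 22.5104°
θ_1 = β − ψ = 134.9914°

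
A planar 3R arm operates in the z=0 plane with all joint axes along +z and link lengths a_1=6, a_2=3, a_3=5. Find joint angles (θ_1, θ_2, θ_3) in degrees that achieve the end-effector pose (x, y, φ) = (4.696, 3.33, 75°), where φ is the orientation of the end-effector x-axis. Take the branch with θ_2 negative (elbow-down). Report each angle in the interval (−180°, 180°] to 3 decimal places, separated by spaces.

0.003 -150.004 -134.999

wrist centre = target − a_3·(cos φ, sin φ) = (3.4019, -1.4996)
cos θ_2 = (13.8218−6²−3²)/(2·6·3) = -0.8661; θ_2 = -150.0040° (elbow-down)
β = atan2(-1.4996,3.4019) = -23.7889°; ψ = atan2(-1.4998,3.4018) = -23.7921°
θ_1 = β − ψ = 0.0032°
θ_3 = φ − θ_1 − θ_2 = -134.9993° (wrapped to (-180°,180°])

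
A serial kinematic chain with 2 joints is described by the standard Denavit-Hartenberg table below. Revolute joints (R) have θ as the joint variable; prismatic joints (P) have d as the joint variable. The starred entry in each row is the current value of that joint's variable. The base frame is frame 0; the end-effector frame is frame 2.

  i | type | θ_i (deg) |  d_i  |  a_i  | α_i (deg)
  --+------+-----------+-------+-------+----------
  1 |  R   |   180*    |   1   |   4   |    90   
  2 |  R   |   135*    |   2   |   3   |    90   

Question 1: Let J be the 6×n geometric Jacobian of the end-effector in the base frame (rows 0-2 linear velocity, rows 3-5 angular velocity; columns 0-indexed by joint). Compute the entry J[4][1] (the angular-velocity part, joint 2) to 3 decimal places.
axis z_1 = (0.0000,1.0000,0.0000); lever o_n−o_1 = (2.1213,2.0000,2.1213)
cross product → J_v[:, 1] = (2.1213,-0.0000,-2.1213)
J_ω[:, 1] = z_1
entry J[4][1] = 1.0000

1.000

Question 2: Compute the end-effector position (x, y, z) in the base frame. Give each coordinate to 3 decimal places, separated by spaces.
-1.879 2.000 3.121

after link 1: o_1 = (-4.0000, 0.0000, 1.0000)
after link 2: o_2 = (-1.8787, 2.0000, 3.1213)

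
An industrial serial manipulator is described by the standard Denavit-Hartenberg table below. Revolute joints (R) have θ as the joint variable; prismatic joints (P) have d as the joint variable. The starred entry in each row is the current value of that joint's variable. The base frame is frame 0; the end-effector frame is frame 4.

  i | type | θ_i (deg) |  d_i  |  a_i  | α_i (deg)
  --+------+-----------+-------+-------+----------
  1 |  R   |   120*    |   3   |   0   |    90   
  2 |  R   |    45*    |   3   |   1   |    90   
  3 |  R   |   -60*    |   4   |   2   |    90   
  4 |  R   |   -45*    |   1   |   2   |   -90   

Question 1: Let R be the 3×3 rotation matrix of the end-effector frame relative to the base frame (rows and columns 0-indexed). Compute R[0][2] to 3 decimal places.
End-effector z-axis (col 2 of R) = (-0.9053,0.3433,-0.2500)
R[0][2] = -0.9053

-0.905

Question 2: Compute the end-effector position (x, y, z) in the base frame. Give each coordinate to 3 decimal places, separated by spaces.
-1.961 2.482 2.473

after link 1: o_1 = (0.0000, 0.0000, 3.0000)
after link 2: o_2 = (2.2445, 2.1124, 3.7071)
after link 3: o_3 = (-1.0232, 4.3082, 1.5858)
after link 4: o_4 = (-1.9607, 2.4825, 2.4734)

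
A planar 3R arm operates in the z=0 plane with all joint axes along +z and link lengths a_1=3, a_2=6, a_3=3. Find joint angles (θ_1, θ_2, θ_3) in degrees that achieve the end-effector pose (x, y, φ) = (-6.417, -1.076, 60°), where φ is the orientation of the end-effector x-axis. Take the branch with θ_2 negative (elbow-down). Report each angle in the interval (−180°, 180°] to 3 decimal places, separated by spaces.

-135.003 -29.997 -135.000

wrist centre = target − a_3·(cos φ, sin φ) = (-7.9170, -3.6741)
cos θ_2 = (76.1777−3²−6²)/(2·3·6) = 0.8660; θ_2 = -29.9974° (elbow-down)
β = atan2(-3.6741,-7.9170) = -155.1052°; ψ = atan2(-2.9998,8.1963) = -20.1022°
θ_1 = β − ψ = -135.0030°
θ_3 = φ − θ_1 − θ_2 = -134.9995° (wrapped to (-180°,180°])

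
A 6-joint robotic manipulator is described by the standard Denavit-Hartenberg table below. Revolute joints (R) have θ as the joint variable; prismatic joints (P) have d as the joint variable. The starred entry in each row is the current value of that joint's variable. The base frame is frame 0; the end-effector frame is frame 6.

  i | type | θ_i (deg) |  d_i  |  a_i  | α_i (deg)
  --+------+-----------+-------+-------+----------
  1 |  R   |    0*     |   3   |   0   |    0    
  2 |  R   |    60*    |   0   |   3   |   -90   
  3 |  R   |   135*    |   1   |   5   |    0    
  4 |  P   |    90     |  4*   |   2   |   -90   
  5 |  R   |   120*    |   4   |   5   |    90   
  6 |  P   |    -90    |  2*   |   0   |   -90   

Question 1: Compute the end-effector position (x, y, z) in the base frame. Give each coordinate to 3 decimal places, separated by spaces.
after link 1: o_1 = (0.0000, 0.0000, 3.0000)
after link 2: o_2 = (1.5000, 2.5981, 3.0000)
after link 3: o_3 = (-1.1338, 0.0362, -0.5355)
after link 4: o_4 = (-5.3050, 0.8115, 0.8787)
after link 5: o_5 = (0.7431, 2.6268, 1.9393)
after link 6: o_6 = (0.9967, 1.0662, 3.1641)

0.997 1.066 3.164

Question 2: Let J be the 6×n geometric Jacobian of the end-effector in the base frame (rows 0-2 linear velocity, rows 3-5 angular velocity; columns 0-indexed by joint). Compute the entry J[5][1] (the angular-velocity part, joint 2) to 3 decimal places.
1.000

axis z_1 = (0.0000,0.0000,1.0000); lever o_n−o_1 = (0.9967,1.0662,0.1641)
cross product → J_v[:, 1] = (-1.0662,0.9967,0.0000)
J_ω[:, 1] = z_1
entry J[5][1] = 1.0000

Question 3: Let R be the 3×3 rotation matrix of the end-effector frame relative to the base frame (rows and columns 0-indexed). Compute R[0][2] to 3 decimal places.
0.927

End-effector z-axis (col 2 of R) = (0.9268,-0.1268,-0.3536)
R[0][2] = 0.9268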